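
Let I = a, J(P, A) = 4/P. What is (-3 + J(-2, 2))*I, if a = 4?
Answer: -20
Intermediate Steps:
I = 4
(-3 + J(-2, 2))*I = (-3 + 4/(-2))*4 = (-3 + 4*(-1/2))*4 = (-3 - 2)*4 = -5*4 = -20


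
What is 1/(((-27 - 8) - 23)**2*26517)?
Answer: 1/89203188 ≈ 1.1210e-8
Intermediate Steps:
1/(((-27 - 8) - 23)**2*26517) = (1/26517)/(-35 - 23)**2 = (1/26517)/(-58)**2 = (1/26517)/3364 = (1/3364)*(1/26517) = 1/89203188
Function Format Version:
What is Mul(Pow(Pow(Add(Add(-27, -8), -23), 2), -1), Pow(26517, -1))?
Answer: Rational(1, 89203188) ≈ 1.1210e-8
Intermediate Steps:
Mul(Pow(Pow(Add(Add(-27, -8), -23), 2), -1), Pow(26517, -1)) = Mul(Pow(Pow(Add(-35, -23), 2), -1), Rational(1, 26517)) = Mul(Pow(Pow(-58, 2), -1), Rational(1, 26517)) = Mul(Pow(3364, -1), Rational(1, 26517)) = Mul(Rational(1, 3364), Rational(1, 26517)) = Rational(1, 89203188)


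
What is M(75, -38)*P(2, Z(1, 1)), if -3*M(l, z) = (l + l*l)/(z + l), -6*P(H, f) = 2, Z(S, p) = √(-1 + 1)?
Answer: 1900/111 ≈ 17.117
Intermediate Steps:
Z(S, p) = 0 (Z(S, p) = √0 = 0)
P(H, f) = -⅓ (P(H, f) = -⅙*2 = -⅓)
M(l, z) = -(l + l²)/(3*(l + z)) (M(l, z) = -(l + l*l)/(3*(z + l)) = -(l + l²)/(3*(l + z)))
M(75, -38)*P(2, Z(1, 1)) = -1*75*(1 + 75)/(3*75 + 3*(-38))*(-⅓) = -1*75*76/(225 - 114)*(-⅓) = -1*75*76/111*(-⅓) = -1*75*1/111*76*(-⅓) = -1900/37*(-⅓) = 1900/111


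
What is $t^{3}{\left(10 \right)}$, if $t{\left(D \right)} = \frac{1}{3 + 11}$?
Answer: $\frac{1}{2744} \approx 0.00036443$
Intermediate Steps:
$t{\left(D \right)} = \frac{1}{14}$
$t^{3}{\left(10 \right)} = \left(\frac{1}{14}\right)^{3} = \frac{1}{2744}$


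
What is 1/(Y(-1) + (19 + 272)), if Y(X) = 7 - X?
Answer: 1/299 ≈ 0.0033445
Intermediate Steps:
1/(Y(-1) + (19 + 272)) = 1/((7 - 1*(-1)) + (19 + 272)) = 1/((7 + 1) + 291) = 1/(8 + 291) = 1/299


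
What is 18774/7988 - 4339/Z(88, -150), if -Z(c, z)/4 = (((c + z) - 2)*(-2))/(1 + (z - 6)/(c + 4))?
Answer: -5210567/1469792 ≈ -3.5451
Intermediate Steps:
Z(c, z) = -4*(4 - 2*c - 2*z)/(1 + (-6 + z)/(4 + c)) (Z(c, z) = -4*((c + z) - 2)*(-2)/(1 + (z - 6)/(c + 4)) = -4*(-2 + c + z)*(-2)/(1 + (-6 + z)/(4 + c)) = -4*(4 - 2*c - 2*z)/(1 + (-6 + z)/(4 + c)))
18774/7988 - 4339/Z(88, -150) = 18774/7988 - 4339/(32 + 8*88) = 18774*(1/7988) - 4339/(32 + 704) = 9387/3994 - 4339/736 = -5210567/1469792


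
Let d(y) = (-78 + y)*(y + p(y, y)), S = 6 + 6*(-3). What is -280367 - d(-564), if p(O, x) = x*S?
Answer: 3702601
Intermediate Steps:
S = -12 (S = 6 - 18 = -12)
p(O, x) = -12*x (p(O, x) = x*(-12) = -12*x)
d(y) = -11*y*(-78 + y) (d(y) = (-78 + y)*(y - 12*y) = (-78 + y)*(-11*y) = -11*y*(-78 + y))
-280367 - d(-564) = -280367 - 11*(-564)*(78 - 1*(-564)) = -280367 - 11*(-564)*(78 + 564) = -280367 - 11*(-564)*642 = -280367 - 1*(-3982968) = -280367 + 3982968 = 3702601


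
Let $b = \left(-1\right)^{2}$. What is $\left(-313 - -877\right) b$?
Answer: $564$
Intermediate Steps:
$b = 1$
$\left(-313 - -877\right) b = \left(-313 - -877\right) 1 = \left(-313 + 877\right) 1 = 564 \cdot 1 = 564$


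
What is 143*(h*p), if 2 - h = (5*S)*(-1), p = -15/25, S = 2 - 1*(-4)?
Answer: -13728/5 ≈ -2745.6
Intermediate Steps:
S = 6 (S = 2 + 4 = 6)
p = -3/5 (p = -15*1/25 = -3/5 ≈ -0.60000)
h = 32 (h = 2 - 5*6*(-1) = 2 - 30*(-1) = 2 - 1*(-30) = 2 + 30 = 32)
143*(h*p) = 143*(32*(-3/5)) = 143*(-96/5) = -13728/5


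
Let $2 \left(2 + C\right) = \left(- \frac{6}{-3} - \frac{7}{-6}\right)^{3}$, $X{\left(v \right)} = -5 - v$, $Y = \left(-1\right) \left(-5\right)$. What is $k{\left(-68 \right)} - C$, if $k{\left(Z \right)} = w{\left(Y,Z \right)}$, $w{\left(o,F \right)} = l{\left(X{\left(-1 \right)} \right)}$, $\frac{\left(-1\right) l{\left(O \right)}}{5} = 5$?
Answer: $- \frac{16795}{432} \approx -38.877$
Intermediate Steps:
$Y = 5$
$l{\left(O \right)} = -25$ ($l{\left(O \right)} = \left(-5\right) 5 = -25$)
$w{\left(o,F \right)} = -25$
$C = \frac{5995}{432}$ ($C = -2 + \frac{\left(- \frac{6}{-3} - \frac{7}{-6}\right)^{3}}{2} = -2 + \frac{\left(\left(-6\right) \left(- \frac{1}{3}\right) - - \frac{7}{6}\right)^{3}}{2} = -2 + \frac{\left(2 + \frac{7}{6}\right)^{3}}{2} = -2 + \frac{\left(\frac{19}{6}\right)^{3}}{2} = -2 + \frac{1}{2} \cdot \frac{6859}{216} = -2 + \frac{6859}{432} = \frac{5995}{432} \approx 13.877$)
$k{\left(Z \right)} = -25$
$k{\left(-68 \right)} - C = -25 - \frac{5995}{432} = - \frac{16795}{432}$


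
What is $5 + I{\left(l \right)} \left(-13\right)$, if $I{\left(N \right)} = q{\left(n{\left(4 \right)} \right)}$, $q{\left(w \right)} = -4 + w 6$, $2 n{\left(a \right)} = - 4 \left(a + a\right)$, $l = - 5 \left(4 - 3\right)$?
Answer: $1305$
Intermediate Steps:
$l = -5$ ($l = \left(-5\right) 1 = -5$)
$n{\left(a \right)} = - 4 a$ ($n{\left(a \right)} = \frac{\left(-4\right) \left(a + a\right)}{2} = \frac{\left(-4\right) 2 a}{2} = \frac{\left(-8\right) a}{2} = - 4 a$)
$q{\left(w \right)} = -4 + 6 w$
$I{\left(N \right)} = -100$ ($I{\left(N \right)} = -4 + 6 \left(\left(-4\right) 4\right) = -4 + 6 \left(-16\right) = -4 - 96 = -100$)
$5 + I{\left(l \right)} \left(-13\right) = 5 - -1300 = 5 + 1300 = 1305$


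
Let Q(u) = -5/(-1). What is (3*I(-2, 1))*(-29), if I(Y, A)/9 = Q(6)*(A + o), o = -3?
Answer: 7830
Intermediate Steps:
Q(u) = 5 (Q(u) = -5*(-1) = 5)
I(Y, A) = -135 + 45*A (I(Y, A) = 9*(5*(A - 3)) = 9*(5*(-3 + A)) = 9*(-15 + 5*A) = -135 + 45*A)
(3*I(-2, 1))*(-29) = (3*(-135 + 45*1))*(-29) = (3*(-135 + 45))*(-29) = (3*(-90))*(-29) = -270*(-29) = 7830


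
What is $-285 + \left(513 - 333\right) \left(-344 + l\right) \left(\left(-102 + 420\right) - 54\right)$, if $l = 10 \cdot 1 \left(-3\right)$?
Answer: $-17772765$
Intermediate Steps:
$l = -30$ ($l = 10 \left(-3\right) = -30$)
$-285 + \left(513 - 333\right) \left(-344 + l\right) \left(\left(-102 + 420\right) - 54\right) = -285 + \left(513 - 333\right) \left(-344 - 30\right) \left(\left(-102 + 420\right) - 54\right) = -285 + 180 \left(-374\right) \left(318 - 54\right) = -285 - 17772480 = -17772765$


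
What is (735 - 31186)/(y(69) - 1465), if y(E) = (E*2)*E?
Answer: -30451/8057 ≈ -3.7794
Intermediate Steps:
y(E) = 2*E**2 (y(E) = (2*E)*E = 2*E**2)
(735 - 31186)/(y(69) - 1465) = (735 - 31186)/(2*69**2 - 1465) = -30451/(2*4761 - 1465) = -30451/(9522 - 1465) = -30451/8057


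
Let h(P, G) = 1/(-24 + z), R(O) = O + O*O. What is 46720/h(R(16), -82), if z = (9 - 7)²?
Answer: -934400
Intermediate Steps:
z = 4 (z = 2² = 4)
R(O) = O + O²
h(P, G) = -1/20 (h(P, G) = 1/(-24 + 4) = 1/(-20) = -1/20)
46720/h(R(16), -82) = 46720/(-1/20) = 46720*(-20) = -934400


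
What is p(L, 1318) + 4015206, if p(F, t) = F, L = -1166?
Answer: 4014040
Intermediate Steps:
p(L, 1318) + 4015206 = -1166 + 4015206 = 4014040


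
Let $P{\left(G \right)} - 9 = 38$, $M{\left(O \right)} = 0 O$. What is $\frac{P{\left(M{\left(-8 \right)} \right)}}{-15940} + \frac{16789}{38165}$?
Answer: $\frac{53164581}{121670020} \approx 0.43696$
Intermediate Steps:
$M{\left(O \right)} = 0$
$P{\left(G \right)} = 47$ ($P{\left(G \right)} = 9 + 38 = 47$)
$\frac{P{\left(M{\left(-8 \right)} \right)}}{-15940} + \frac{16789}{38165} = \frac{47}{-15940} + \frac{16789}{38165} = 47 \left(- \frac{1}{15940}\right) + 16789 \cdot \frac{1}{38165} = - \frac{47}{15940} + \frac{16789}{38165} = \frac{53164581}{121670020}$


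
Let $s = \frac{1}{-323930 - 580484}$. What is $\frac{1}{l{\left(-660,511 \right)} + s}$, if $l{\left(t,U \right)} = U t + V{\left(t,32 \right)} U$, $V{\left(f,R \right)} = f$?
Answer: $- \frac{904414}{610045331281} \approx -1.4825 \cdot 10^{-6}$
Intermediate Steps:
$l{\left(t,U \right)} = 2 U t$ ($l{\left(t,U \right)} = U t + t U = U t + U t = 2 U t$)
$s = - \frac{1}{904414}$ ($s = \frac{1}{-904414} = - \frac{1}{904414} \approx -1.1057 \cdot 10^{-6}$)
$\frac{1}{l{\left(-660,511 \right)} + s} = \frac{1}{2 \cdot 511 \left(-660\right) - \frac{1}{904414}} = \frac{1}{-674520 - \frac{1}{904414}} = \frac{1}{- \frac{610045331281}{904414}} = - \frac{904414}{610045331281}$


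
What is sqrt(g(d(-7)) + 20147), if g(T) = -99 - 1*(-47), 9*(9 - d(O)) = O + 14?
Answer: sqrt(20095) ≈ 141.76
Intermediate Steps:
d(O) = 67/9 - O/9 (d(O) = 9 - (O + 14)/9 = 9 - (14 + O)/9 = 9 + (-14/9 - O/9) = 67/9 - O/9)
g(T) = -52 (g(T) = -99 + 47 = -52)
sqrt(g(d(-7)) + 20147) = sqrt(-52 + 20147) = sqrt(20095)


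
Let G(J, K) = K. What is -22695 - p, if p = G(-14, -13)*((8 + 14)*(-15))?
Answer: -26985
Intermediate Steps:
p = 4290 (p = -13*(8 + 14)*(-15) = -286*(-15) = -13*(-330) = 4290)
-22695 - p = -22695 - 1*4290 = -22695 - 4290 = -26985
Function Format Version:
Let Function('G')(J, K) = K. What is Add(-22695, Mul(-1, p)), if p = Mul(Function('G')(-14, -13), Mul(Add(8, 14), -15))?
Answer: -26985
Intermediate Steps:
p = 4290 (p = Mul(-13, Mul(Add(8, 14), -15)) = Mul(-13, Mul(22, -15)) = Mul(-13, -330) = 4290)
Add(-22695, Mul(-1, p)) = Add(-22695, Mul(-1, 4290)) = Add(-22695, -4290) = -26985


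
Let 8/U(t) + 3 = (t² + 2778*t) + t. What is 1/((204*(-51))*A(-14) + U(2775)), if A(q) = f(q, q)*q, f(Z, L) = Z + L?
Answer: -15412347/62857222809688 ≈ -2.4520e-7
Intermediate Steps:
f(Z, L) = L + Z
A(q) = 2*q² (A(q) = (q + q)*q = (2*q)*q = 2*q²)
U(t) = 8/(-3 + t² + 2779*t) (U(t) = 8/(-3 + ((t² + 2778*t) + t)) = 8/(-3 + (t² + 2779*t)) = 8/(-3 + t² + 2779*t))
1/((204*(-51))*A(-14) + U(2775)) = 1/((204*(-51))*(2*(-14)²) + 8/(-3 + 2775² + 2779*2775)) = 1/(-20808*196 + 8/(-3 + 7700625 + 7711725)) = 1/(-10404*392 + 8/15412347) = 1/(-4078368 + 8*(1/15412347)) = 1/(-4078368 + 8/15412347) = 1/(-62857222809688/15412347) = -15412347/62857222809688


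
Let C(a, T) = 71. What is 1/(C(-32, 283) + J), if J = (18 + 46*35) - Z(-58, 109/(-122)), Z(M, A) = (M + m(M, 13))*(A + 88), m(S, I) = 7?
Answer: 122/749255 ≈ 0.00016283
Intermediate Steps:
Z(M, A) = (7 + M)*(88 + A) (Z(M, A) = (M + 7)*(A + 88) = (7 + M)*(88 + A))
J = 740593/122 (J = (18 + 46*35) - (616 + 7*(109/(-122)) + 88*(-58) + (109/(-122))*(-58)) = (18 + 1610) - (616 + 7*(109*(-1/122)) - 5104 + (109*(-1/122))*(-58)) = 1628 - (616 + 7*(-109/122) - 5104 - 109/122*(-58)) = 1628 - (616 - 763/122 - 5104 + 3161/61) = 1628 - 1*(-541977/122) = 1628 + 541977/122 = 740593/122 ≈ 6070.4)
1/(C(-32, 283) + J) = 1/(71 + 740593/122) = 1/(749255/122) = 122/749255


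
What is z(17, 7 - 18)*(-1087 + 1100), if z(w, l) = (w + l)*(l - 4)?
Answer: -1170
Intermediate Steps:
z(w, l) = (-4 + l)*(l + w) (z(w, l) = (l + w)*(-4 + l) = (-4 + l)*(l + w))
z(17, 7 - 18)*(-1087 + 1100) = ((7 - 18)² - 4*(7 - 18) - 4*17 + (7 - 18)*17)*(-1087 + 1100) = ((-11)² - 4*(-11) - 68 - 11*17)*13 = (121 + 44 - 68 - 187)*13 = -90*13 = -1170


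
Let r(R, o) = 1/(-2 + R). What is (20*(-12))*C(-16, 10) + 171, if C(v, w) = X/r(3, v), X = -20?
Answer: 4971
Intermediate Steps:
C(v, w) = -20 (C(v, w) = -20/(1/(-2 + 3)) = -20/(1/1) = -20/1 = -20*1 = -20)
(20*(-12))*C(-16, 10) + 171 = (20*(-12))*(-20) + 171 = -240*(-20) + 171 = 4800 + 171 = 4971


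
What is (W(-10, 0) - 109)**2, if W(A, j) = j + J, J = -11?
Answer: 14400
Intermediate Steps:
W(A, j) = -11 + j (W(A, j) = j - 11 = -11 + j)
(W(-10, 0) - 109)**2 = ((-11 + 0) - 109)**2 = (-11 - 109)**2 = (-120)**2 = 14400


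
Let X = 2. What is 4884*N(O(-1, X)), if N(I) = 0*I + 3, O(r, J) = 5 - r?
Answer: 14652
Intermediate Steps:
N(I) = 3 (N(I) = 0 + 3 = 3)
4884*N(O(-1, X)) = 4884*3 = 14652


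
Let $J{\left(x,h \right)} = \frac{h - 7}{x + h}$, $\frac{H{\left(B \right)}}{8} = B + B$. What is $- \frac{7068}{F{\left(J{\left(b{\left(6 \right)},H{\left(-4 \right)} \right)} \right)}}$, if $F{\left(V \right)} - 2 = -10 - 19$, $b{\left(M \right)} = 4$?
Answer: $\frac{2356}{9} \approx 261.78$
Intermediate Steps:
$H{\left(B \right)} = 16 B$ ($H{\left(B \right)} = 8 \left(B + B\right) = 8 \cdot 2 B = 16 B$)
$J{\left(x,h \right)} = \frac{-7 + h}{h + x}$
$F{\left(V \right)} = -27$ ($F{\left(V \right)} = 2 - 29 = -27$)
$- \frac{7068}{F{\left(J{\left(b{\left(6 \right)},H{\left(-4 \right)} \right)} \right)}} = - \frac{7068}{-27} = \left(-7068\right) \left(- \frac{1}{27}\right) = \frac{2356}{9}$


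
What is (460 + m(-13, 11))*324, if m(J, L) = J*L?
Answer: 102708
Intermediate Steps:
(460 + m(-13, 11))*324 = (460 - 13*11)*324 = (460 - 143)*324 = 317*324 = 102708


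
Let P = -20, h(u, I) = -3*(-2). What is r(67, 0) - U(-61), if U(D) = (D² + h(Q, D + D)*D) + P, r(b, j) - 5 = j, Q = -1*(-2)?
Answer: -3330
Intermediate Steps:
Q = 2
h(u, I) = 6
r(b, j) = 5 + j
U(D) = -20 + D² + 6*D (U(D) = (D² + 6*D) - 20 = -20 + D² + 6*D)
r(67, 0) - U(-61) = (5 + 0) - (-20 + (-61)² + 6*(-61)) = 5 - (-20 + 3721 - 366) = 5 - 1*3335 = 5 - 3335 = -3330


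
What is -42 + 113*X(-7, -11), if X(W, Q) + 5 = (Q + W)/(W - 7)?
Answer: -3232/7 ≈ -461.71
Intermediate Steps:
X(W, Q) = -5 + (Q + W)/(-7 + W) (X(W, Q) = -5 + (Q + W)/(W - 7) = -5 + (Q + W)/(-7 + W))
-42 + 113*X(-7, -11) = -42 + 113*((35 - 11 - 4*(-7))/(-7 - 7)) = -42 + 113*((35 - 11 + 28)/(-14)) = -42 + 113*(-1/14*52) = -42 + 113*(-26/7) = -42 - 2938/7 = -3232/7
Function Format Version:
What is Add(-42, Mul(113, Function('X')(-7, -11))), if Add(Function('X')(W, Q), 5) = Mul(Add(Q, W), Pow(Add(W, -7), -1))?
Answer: Rational(-3232, 7) ≈ -461.71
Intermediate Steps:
Function('X')(W, Q) = Add(-5, Mul(Pow(Add(-7, W), -1), Add(Q, W))) (Function('X')(W, Q) = Add(-5, Mul(Add(Q, W), Pow(Add(W, -7), -1))) = Add(-5, Mul(Add(Q, W), Pow(Add(-7, W), -1))) = Add(-5, Mul(Pow(Add(-7, W), -1), Add(Q, W))))
Add(-42, Mul(113, Function('X')(-7, -11))) = Add(-42, Mul(113, Mul(Pow(Add(-7, -7), -1), Add(35, -11, Mul(-4, -7))))) = Add(-42, Mul(113, Mul(Pow(-14, -1), Add(35, -11, 28)))) = Add(-42, Mul(113, Mul(Rational(-1, 14), 52))) = Add(-42, Mul(113, Rational(-26, 7))) = Add(-42, Rational(-2938, 7)) = Rational(-3232, 7)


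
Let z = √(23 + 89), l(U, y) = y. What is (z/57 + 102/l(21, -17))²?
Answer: 117076/3249 - 16*√7/19 ≈ 33.806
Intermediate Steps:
z = 4*√7 (z = √112 = 4*√7 ≈ 10.583)
(z/57 + 102/l(21, -17))² = ((4*√7)/57 + 102/(-17))² = ((4*√7)*(1/57) + 102*(-1/17))² = (4*√7/57 - 6)² = (-6 + 4*√7/57)²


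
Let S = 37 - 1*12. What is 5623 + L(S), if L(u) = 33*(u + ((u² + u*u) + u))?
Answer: 48523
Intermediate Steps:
S = 25 (S = 37 - 12 = 25)
L(u) = 66*u + 66*u² (L(u) = 33*(u + ((u² + u²) + u)) = 33*(u + (2*u² + u)) = 33*(u + (u + 2*u²)) = 33*(2*u + 2*u²) = 66*u + 66*u²)
5623 + L(S) = 5623 + 66*25*(1 + 25) = 5623 + 66*25*26 = 5623 + 42900 = 48523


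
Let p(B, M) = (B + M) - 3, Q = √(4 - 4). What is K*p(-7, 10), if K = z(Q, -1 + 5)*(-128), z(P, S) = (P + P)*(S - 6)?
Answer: 0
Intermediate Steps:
Q = 0 (Q = √0 = 0)
p(B, M) = -3 + B + M
z(P, S) = 2*P*(-6 + S) (z(P, S) = (2*P)*(-6 + S) = 2*P*(-6 + S))
K = 0 (K = (2*0*(-6 + (-1 + 5)))*(-128) = (2*0*(-6 + 4))*(-128) = (2*0*(-2))*(-128) = 0*(-128) = 0)
K*p(-7, 10) = 0*(-3 - 7 + 10) = 0*0 = 0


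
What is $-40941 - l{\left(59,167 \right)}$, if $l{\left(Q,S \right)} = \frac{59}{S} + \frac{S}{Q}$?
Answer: $- \frac{403423043}{9853} \approx -40944.0$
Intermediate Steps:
$-40941 - l{\left(59,167 \right)} = -40941 - \left(\frac{59}{167} + \frac{167}{59}\right) = -40941 - \frac{31370}{9853} = - \frac{403423043}{9853}$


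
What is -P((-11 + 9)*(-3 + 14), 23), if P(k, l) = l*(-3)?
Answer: 69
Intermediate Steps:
P(k, l) = -3*l
-P((-11 + 9)*(-3 + 14), 23) = -(-3)*23 = -1*(-69) = 69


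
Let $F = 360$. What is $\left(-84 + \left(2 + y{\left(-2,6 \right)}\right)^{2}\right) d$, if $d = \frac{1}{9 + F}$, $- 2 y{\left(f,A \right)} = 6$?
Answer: $- \frac{83}{369} \approx -0.22493$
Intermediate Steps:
$y{\left(f,A \right)} = -3$ ($y{\left(f,A \right)} = \left(- \frac{1}{2}\right) 6 = -3$)
$d = \frac{1}{369}$ ($d = \frac{1}{9 + 360} = \frac{1}{369} \approx 0.00271$)
$\left(-84 + \left(2 + y{\left(-2,6 \right)}\right)^{2}\right) d = \left(-84 + \left(2 - 3\right)^{2}\right) \frac{1}{369} = \left(-84 + \left(-1\right)^{2}\right) \frac{1}{369} = \left(-84 + 1\right) \frac{1}{369} = \left(-83\right) \frac{1}{369} = - \frac{83}{369}$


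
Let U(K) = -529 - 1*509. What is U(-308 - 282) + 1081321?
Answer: 1080283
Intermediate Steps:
U(K) = -1038 (U(K) = -529 - 509 = -1038)
U(-308 - 282) + 1081321 = -1038 + 1081321 = 1080283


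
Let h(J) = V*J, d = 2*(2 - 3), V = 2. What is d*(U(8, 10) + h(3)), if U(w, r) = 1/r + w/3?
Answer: -263/15 ≈ -17.533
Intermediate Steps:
U(w, r) = 1/r + w/3 (U(w, r) = 1/r + w*(1/3) = 1/r + w/3)
d = -2 (d = 2*(-1) = -2)
h(J) = 2*J
d*(U(8, 10) + h(3)) = -2*((1/10 + (1/3)*8) + 2*3) = -2*((1/10 + 8/3) + 6) = -2*(83/30 + 6) = -2*263/30 = -263/15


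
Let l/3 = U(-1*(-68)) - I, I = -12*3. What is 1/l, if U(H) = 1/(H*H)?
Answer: 4624/499395 ≈ 0.0092592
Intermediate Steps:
U(H) = H**(-2)
I = -36
l = 499395/4624 (l = 3*((-1*(-68))**(-2) - 1*(-36)) = 3*(68**(-2) + 36) = 3*(1/4624 + 36) = 3*(166465/4624) = 499395/4624 ≈ 108.00)
1/l = 1/(499395/4624) = 4624/499395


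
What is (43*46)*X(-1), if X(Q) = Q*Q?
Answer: 1978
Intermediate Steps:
X(Q) = Q²
(43*46)*X(-1) = (43*46)*(-1)² = 1978*1 = 1978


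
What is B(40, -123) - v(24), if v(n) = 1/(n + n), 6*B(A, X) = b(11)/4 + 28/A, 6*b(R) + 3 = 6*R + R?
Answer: 439/720 ≈ 0.60972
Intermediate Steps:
b(R) = -½ + 7*R/6 (b(R) = -½ + (6*R + R)/6 = -½ + (7*R)/6 = -½ + 7*R/6)
B(A, X) = 37/72 + 14/(3*A) (B(A, X) = ((-½ + (7/6)*11)/4 + 28/A)/6 = ((-½ + 77/6)*(¼) + 28/A)/6 = ((37/3)*(¼) + 28/A)/6 = (37/12 + 28/A)/6 = 37/72 + 14/(3*A))
v(n) = 1/(2*n)
B(40, -123) - v(24) = (1/72)*(336 + 37*40)/40 - 1/(2*24) = (1/72)*(1/40)*(336 + 1480) - 1/(2*24) = (1/72)*(1/40)*1816 - 1*1/48 = 227/360 - 1/48 = 439/720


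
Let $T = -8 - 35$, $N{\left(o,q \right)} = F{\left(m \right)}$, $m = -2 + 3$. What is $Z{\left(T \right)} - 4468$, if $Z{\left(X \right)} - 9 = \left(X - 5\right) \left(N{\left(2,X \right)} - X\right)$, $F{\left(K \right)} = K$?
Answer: $-6571$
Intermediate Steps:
$m = 1$
$N{\left(o,q \right)} = 1$
$T = -43$
$Z{\left(X \right)} = 9 + \left(1 - X\right) \left(-5 + X\right)$ ($Z{\left(X \right)} = 9 + \left(X - 5\right) \left(1 - X\right) = 9 + \left(-5 + X\right) \left(1 - X\right) = 9 + \left(1 - X\right) \left(-5 + X\right)$)
$Z{\left(T \right)} - 4468 = \left(4 - \left(-43\right)^{2} + 6 \left(-43\right)\right) - 4468 = \left(4 - 1849 - 258\right) - 4468 = -2103 - 4468 = -6571$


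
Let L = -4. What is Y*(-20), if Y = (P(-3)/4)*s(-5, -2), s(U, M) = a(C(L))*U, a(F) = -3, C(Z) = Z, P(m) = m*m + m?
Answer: -450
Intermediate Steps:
P(m) = m + m² (P(m) = m² + m = m + m²)
s(U, M) = -3*U
Y = 45/2 (Y = (-3*(1 - 3)/4)*(-3*(-5)) = (-3*(-2)*(¼))*15 = (6*(¼))*15 = (3/2)*15 = 45/2 ≈ 22.500)
Y*(-20) = (45/2)*(-20) = -450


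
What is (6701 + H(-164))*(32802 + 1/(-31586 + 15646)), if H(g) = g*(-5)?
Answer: 3932459233959/15940 ≈ 2.4670e+8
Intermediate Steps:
H(g) = -5*g
(6701 + H(-164))*(32802 + 1/(-31586 + 15646)) = (6701 - 5*(-164))*(32802 + 1/(-31586 + 15646)) = (6701 + 820)*(32802 + 1/(-15940)) = 7521*(32802 - 1/15940) = 7521*(522863879/15940) = 3932459233959/15940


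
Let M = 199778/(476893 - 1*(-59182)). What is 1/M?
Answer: 536075/199778 ≈ 2.6834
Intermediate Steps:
M = 199778/536075 (M = 199778/(476893 + 59182) = 199778/536075 ≈ 0.37267)
1/M = 1/(199778/536075) = 536075/199778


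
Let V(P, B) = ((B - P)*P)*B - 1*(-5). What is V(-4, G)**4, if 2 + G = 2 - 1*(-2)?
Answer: 3418801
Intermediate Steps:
G = 2 (G = -2 + (2 - 1*(-2)) = -2 + (2 + 2) = -2 + 4 = 2)
V(P, B) = 5 + B*P*(B - P) (V(P, B) = (P*(B - P))*B + 5 = B*P*(B - P) + 5 = 5 + B*P*(B - P))
V(-4, G)**4 = (5 - 4*2**2 - 1*2*(-4)**2)**4 = (5 - 4*4 - 1*2*16)**4 = (5 - 16 - 32)**4 = (-43)**4 = 3418801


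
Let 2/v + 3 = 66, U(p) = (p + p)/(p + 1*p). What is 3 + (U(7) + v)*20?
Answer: 1489/63 ≈ 23.635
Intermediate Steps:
U(p) = 1 (U(p) = (2*p)/(p + p) = (2*p)/((2*p)) = (2*p)*(1/(2*p)) = 1)
v = 2/63 (v = 2/(-3 + 66) = 2/63 ≈ 0.031746)
3 + (U(7) + v)*20 = 3 + (1 + 2/63)*20 = 3 + (65/63)*20 = 3 + 1300/63 = 1489/63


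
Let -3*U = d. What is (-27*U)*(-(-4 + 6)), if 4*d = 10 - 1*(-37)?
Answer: -423/2 ≈ -211.50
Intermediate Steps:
d = 47/4 (d = (10 - 1*(-37))/4 = (10 + 37)/4 = (1/4)*47 = 47/4 ≈ 11.750)
U = -47/12 (U = -1/3*47/4 = -47/12 ≈ -3.9167)
(-27*U)*(-(-4 + 6)) = (-27*(-47/12))*(-(-4 + 6)) = 423*(-1*2)/4 = (423/4)*(-2) = -423/2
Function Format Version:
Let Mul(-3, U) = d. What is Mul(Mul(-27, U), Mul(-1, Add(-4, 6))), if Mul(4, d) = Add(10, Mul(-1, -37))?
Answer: Rational(-423, 2) ≈ -211.50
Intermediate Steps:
d = Rational(47, 4) (d = Mul(Rational(1, 4), Add(10, Mul(-1, -37))) = Mul(Rational(1, 4), Add(10, 37)) = Mul(Rational(1, 4), 47) = Rational(47, 4) ≈ 11.750)
U = Rational(-47, 12) (U = Mul(Rational(-1, 3), Rational(47, 4)) = Rational(-47, 12) ≈ -3.9167)
Mul(Mul(-27, U), Mul(-1, Add(-4, 6))) = Mul(Mul(-27, Rational(-47, 12)), Mul(-1, Add(-4, 6))) = Mul(Rational(423, 4), Mul(-1, 2)) = Mul(Rational(423, 4), -2) = Rational(-423, 2)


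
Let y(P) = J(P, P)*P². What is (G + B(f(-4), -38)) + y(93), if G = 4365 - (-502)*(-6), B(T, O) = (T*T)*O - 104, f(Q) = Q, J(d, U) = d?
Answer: 804998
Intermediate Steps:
B(T, O) = -104 + O*T² (B(T, O) = T²*O - 104 = O*T² - 104 = -104 + O*T²)
y(P) = P³ (y(P) = P*P² = P³)
G = 1353 (G = 4365 - 1*3012 = 4365 - 3012 = 1353)
(G + B(f(-4), -38)) + y(93) = (1353 + (-104 - 38*(-4)²)) + 93³ = (1353 + (-104 - 38*16)) + 804357 = (1353 + (-104 - 608)) + 804357 = (1353 - 712) + 804357 = 641 + 804357 = 804998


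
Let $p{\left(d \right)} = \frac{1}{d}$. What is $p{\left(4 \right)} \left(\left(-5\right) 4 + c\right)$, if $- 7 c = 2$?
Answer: $- \frac{71}{14} \approx -5.0714$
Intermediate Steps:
$c = - \frac{2}{7}$ ($c = \left(- \frac{1}{7}\right) 2 = - \frac{2}{7} \approx -0.28571$)
$p{\left(4 \right)} \left(\left(-5\right) 4 + c\right) = \frac{\left(-5\right) 4 - \frac{2}{7}}{4} = \frac{-20 - \frac{2}{7}}{4} = \frac{1}{4} \left(- \frac{142}{7}\right) = - \frac{71}{14}$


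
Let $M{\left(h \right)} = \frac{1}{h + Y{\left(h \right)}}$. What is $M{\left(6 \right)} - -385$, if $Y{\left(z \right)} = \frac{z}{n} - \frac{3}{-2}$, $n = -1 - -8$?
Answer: $\frac{45059}{117} \approx 385.12$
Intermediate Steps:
$n = 7$ ($n = -1 + 8 = 7$)
$Y{\left(z \right)} = \frac{3}{2} + \frac{z}{7}$ ($Y{\left(z \right)} = \frac{z}{7} - \frac{3}{-2} = z \frac{1}{7} - - \frac{3}{2} = \frac{z}{7} + \frac{3}{2} = \frac{3}{2} + \frac{z}{7}$)
$M{\left(h \right)} = \frac{1}{\frac{3}{2} + \frac{8 h}{7}}$ ($M{\left(h \right)} = \frac{1}{h + \left(\frac{3}{2} + \frac{h}{7}\right)} = \frac{1}{\frac{3}{2} + \frac{8 h}{7}}$)
$M{\left(6 \right)} - -385 = \frac{14}{21 + 16 \cdot 6} - -385 = \frac{14}{21 + 96} + 385 = \frac{14}{117} + 385 = \frac{45059}{117}$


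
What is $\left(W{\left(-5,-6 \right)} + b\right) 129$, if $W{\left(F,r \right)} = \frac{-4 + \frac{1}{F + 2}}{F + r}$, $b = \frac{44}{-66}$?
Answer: $- \frac{387}{11} \approx -35.182$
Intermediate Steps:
$b = - \frac{2}{3}$ ($b = 44 \left(- \frac{1}{66}\right) = - \frac{2}{3} \approx -0.66667$)
$W{\left(F,r \right)} = \frac{-4 + \frac{1}{2 + F}}{F + r}$
$\left(W{\left(-5,-6 \right)} + b\right) 129 = \left(\frac{-7 - -20}{\left(-5\right)^{2} + 2 \left(-5\right) + 2 \left(-6\right) - -30} - \frac{2}{3}\right) 129 = \left(\frac{-7 + 20}{25 - 10 - 12 + 30} - \frac{2}{3}\right) 129 = \left(\frac{1}{33} \cdot 13 - \frac{2}{3}\right) 129 = \left(\frac{13}{33} - \frac{2}{3}\right) 129 = \left(- \frac{3}{11}\right) 129 = - \frac{387}{11}$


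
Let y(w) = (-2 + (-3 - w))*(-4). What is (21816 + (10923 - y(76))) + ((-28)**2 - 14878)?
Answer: 18321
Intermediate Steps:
y(w) = 20 + 4*w (y(w) = (-5 - w)*(-4) = 20 + 4*w)
(21816 + (10923 - y(76))) + ((-28)**2 - 14878) = (21816 + (10923 - (20 + 4*76))) + ((-28)**2 - 14878) = (21816 + (10923 - (20 + 304))) + (784 - 14878) = (21816 + (10923 - 1*324)) - 14094 = (21816 + (10923 - 324)) - 14094 = (21816 + 10599) - 14094 = 32415 - 14094 = 18321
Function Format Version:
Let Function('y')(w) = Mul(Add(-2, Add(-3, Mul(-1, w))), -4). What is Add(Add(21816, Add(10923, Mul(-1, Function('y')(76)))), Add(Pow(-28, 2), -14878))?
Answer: 18321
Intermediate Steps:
Function('y')(w) = Add(20, Mul(4, w)) (Function('y')(w) = Mul(Add(-5, Mul(-1, w)), -4) = Add(20, Mul(4, w)))
Add(Add(21816, Add(10923, Mul(-1, Function('y')(76)))), Add(Pow(-28, 2), -14878)) = Add(Add(21816, Add(10923, Mul(-1, Add(20, Mul(4, 76))))), Add(Pow(-28, 2), -14878)) = Add(Add(21816, Add(10923, Mul(-1, Add(20, 304)))), Add(784, -14878)) = Add(Add(21816, Add(10923, Mul(-1, 324))), -14094) = Add(Add(21816, Add(10923, -324)), -14094) = Add(Add(21816, 10599), -14094) = Add(32415, -14094) = 18321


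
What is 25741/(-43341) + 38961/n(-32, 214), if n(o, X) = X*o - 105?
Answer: -1867585874/301349973 ≈ -6.1974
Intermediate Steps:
n(o, X) = -105 + X*o
25741/(-43341) + 38961/n(-32, 214) = 25741/(-43341) + 38961/(-105 + 214*(-32)) = 25741*(-1/43341) + 38961/(-105 - 6848) = -25741/43341 + 38961/(-6953) = -25741/43341 + 38961*(-1/6953) = -25741/43341 - 38961/6953 = -1867585874/301349973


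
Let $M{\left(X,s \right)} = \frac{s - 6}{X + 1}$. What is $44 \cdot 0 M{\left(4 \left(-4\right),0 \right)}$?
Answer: $0$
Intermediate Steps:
$M{\left(X,s \right)} = \frac{-6 + s}{1 + X}$
$44 \cdot 0 M{\left(4 \left(-4\right),0 \right)} = 44 \cdot 0 \frac{-6 + 0}{1 + 4 \left(-4\right)} = 0 \frac{1}{1 - 16} \left(-6\right) = 0 \frac{1}{-15} \left(-6\right) = 0 \left(\left(- \frac{1}{15}\right) \left(-6\right)\right) = 0 \cdot \frac{2}{5} = 0$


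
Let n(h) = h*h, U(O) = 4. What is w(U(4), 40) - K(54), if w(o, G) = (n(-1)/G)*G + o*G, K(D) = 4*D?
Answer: -55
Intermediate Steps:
n(h) = h²
w(o, G) = 1 + G*o (w(o, G) = ((-1)²/G)*G + o*G = (1/G)*G + G*o = G/G + G*o = 1 + G*o)
w(U(4), 40) - K(54) = (1 + 40*4) - 4*54 = (1 + 160) - 1*216 = 161 - 216 = -55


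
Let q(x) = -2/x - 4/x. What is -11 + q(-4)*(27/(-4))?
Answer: -169/8 ≈ -21.125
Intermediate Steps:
q(x) = -6/x
-11 + q(-4)*(27/(-4)) = -11 + (-6/(-4))*(27/(-4)) = -11 + (-6*(-¼))*(27*(-¼)) = -11 + (3/2)*(-27/4) = -11 - 81/8 = -169/8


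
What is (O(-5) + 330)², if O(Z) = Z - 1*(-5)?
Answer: 108900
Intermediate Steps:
O(Z) = 5 + Z (O(Z) = Z + 5 = 5 + Z)
(O(-5) + 330)² = ((5 - 5) + 330)² = (0 + 330)² = 330² = 108900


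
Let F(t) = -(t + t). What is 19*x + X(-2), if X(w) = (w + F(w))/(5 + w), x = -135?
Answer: -7693/3 ≈ -2564.3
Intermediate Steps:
F(t) = -2*t
X(w) = -w/(5 + w) (X(w) = (w - 2*w)/(5 + w) = (-w)/(5 + w) = -w/(5 + w))
19*x + X(-2) = 19*(-135) - 1*(-2)/(5 - 2) = -2565 - 1*(-2)/3 = -2565 - 1*(-2)*⅓ = -2565 + ⅔ = -7693/3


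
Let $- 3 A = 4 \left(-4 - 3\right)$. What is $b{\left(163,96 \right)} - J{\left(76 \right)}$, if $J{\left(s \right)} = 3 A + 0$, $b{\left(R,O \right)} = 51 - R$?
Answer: $-140$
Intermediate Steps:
$A = \frac{28}{3}$ ($A = - \frac{4 \left(-4 - 3\right)}{3} = - \frac{4 \left(-7\right)}{3} = \left(- \frac{1}{3}\right) \left(-28\right) = \frac{28}{3} \approx 9.3333$)
$J{\left(s \right)} = 28$ ($J{\left(s \right)} = 3 \cdot \frac{28}{3} + 0 = 28 + 0 = 28$)
$b{\left(163,96 \right)} - J{\left(76 \right)} = \left(51 - 163\right) - 28 = -112 - 28 = -140$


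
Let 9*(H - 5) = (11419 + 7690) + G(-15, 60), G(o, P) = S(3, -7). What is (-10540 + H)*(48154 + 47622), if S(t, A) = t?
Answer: -7250530528/9 ≈ -8.0561e+8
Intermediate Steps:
G(o, P) = 3
H = 19157/9 (H = 5 + ((11419 + 7690) + 3)/9 = 5 + (19109 + 3)/9 = 5 + (⅑)*19112 = 5 + 19112/9 = 19157/9 ≈ 2128.6)
(-10540 + H)*(48154 + 47622) = (-10540 + 19157/9)*(48154 + 47622) = -75703/9*95776 = -7250530528/9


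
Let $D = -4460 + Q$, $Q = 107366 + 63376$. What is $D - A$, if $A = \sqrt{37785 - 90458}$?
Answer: $166282 - i \sqrt{52673} \approx 1.6628 \cdot 10^{5} - 229.51 i$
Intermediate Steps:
$Q = 170742$
$D = 166282$ ($D = -4460 + 170742 = 166282$)
$A = i \sqrt{52673}$ ($A = \sqrt{-52673} = i \sqrt{52673} \approx 229.51 i$)
$D - A = 166282 - i \sqrt{52673}$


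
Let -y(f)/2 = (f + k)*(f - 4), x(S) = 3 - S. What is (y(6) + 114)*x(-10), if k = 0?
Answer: 1170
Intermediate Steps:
y(f) = -2*f*(-4 + f) (y(f) = -2*(f + 0)*(f - 4) = -2*f*(-4 + f))
(y(6) + 114)*x(-10) = (2*6*(4 - 1*6) + 114)*(3 - 1*(-10)) = (2*6*(4 - 6) + 114)*(3 + 10) = (2*6*(-2) + 114)*13 = (-24 + 114)*13 = 90*13 = 1170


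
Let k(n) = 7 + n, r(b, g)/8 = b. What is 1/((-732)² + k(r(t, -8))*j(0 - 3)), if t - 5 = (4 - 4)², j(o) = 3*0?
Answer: 1/535824 ≈ 1.8663e-6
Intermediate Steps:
j(o) = 0
t = 5 (t = 5 + (4 - 4)² = 5 + 0² = 5 + 0 = 5)
r(b, g) = 8*b
1/((-732)² + k(r(t, -8))*j(0 - 3)) = 1/((-732)² + (7 + 8*5)*0) = 1/(535824 + (7 + 40)*0) = 1/(535824 + 47*0) = 1/(535824 + 0) = 1/535824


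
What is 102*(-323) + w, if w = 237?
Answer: -32709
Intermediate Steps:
102*(-323) + w = 102*(-323) + 237 = -32946 + 237 = -32709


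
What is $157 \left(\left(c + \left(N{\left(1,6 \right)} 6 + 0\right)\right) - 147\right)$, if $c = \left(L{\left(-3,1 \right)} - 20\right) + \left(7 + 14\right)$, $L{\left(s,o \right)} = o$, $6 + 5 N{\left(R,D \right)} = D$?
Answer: $-22765$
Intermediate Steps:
$N{\left(R,D \right)} = - \frac{6}{5} + \frac{D}{5}$
$c = 2$ ($c = \left(1 - 20\right) + \left(7 + 14\right) = -19 + 21 = 2$)
$157 \left(\left(c + \left(N{\left(1,6 \right)} 6 + 0\right)\right) - 147\right) = 157 \left(\left(2 + \left(\left(- \frac{6}{5} + \frac{1}{5} \cdot 6\right) 6 + 0\right)\right) - 147\right) = 157 \left(\left(2 + \left(\left(- \frac{6}{5} + \frac{6}{5}\right) 6 + 0\right)\right) - 147\right) = 157 \left(\left(2 + \left(0 \cdot 6 + 0\right)\right) - 147\right) = 157 \left(\left(2 + \left(0 + 0\right)\right) - 147\right) = 157 \left(\left(2 + 0\right) - 147\right) = 157 \left(2 - 147\right) = 157 \left(-145\right) = -22765$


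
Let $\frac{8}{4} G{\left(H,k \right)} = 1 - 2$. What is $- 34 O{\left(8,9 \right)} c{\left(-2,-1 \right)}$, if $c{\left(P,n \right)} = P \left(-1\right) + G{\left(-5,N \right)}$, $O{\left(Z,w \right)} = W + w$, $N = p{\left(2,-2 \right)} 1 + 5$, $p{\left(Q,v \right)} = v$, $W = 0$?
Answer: $-459$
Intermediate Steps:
$N = 3$ ($N = \left(-2\right) 1 + 5 = -2 + 5 = 3$)
$O{\left(Z,w \right)} = w$ ($O{\left(Z,w \right)} = 0 + w = w$)
$G{\left(H,k \right)} = - \frac{1}{2}$ ($G{\left(H,k \right)} = \frac{1 - 2}{2} = \frac{1}{2} \left(-1\right) = - \frac{1}{2}$)
$c{\left(P,n \right)} = - \frac{1}{2} - P$ ($c{\left(P,n \right)} = P \left(-1\right) - \frac{1}{2} = - P - \frac{1}{2} = - \frac{1}{2} - P$)
$- 34 O{\left(8,9 \right)} c{\left(-2,-1 \right)} = \left(-34\right) 9 \left(- \frac{1}{2} - -2\right) = - 306 \left(- \frac{1}{2} + 2\right) = \left(-306\right) \frac{3}{2} = -459$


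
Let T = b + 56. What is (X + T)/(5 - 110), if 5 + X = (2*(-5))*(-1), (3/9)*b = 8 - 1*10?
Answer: -11/21 ≈ -0.52381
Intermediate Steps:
b = -6 (b = 3*(8 - 1*10) = 3*(8 - 10) = 3*(-2) = -6)
X = 5 (X = -5 + (2*(-5))*(-1) = -5 - 10*(-1) = -5 + 10 = 5)
T = 50 (T = -6 + 56 = 50)
(X + T)/(5 - 110) = (5 + 50)/(5 - 110) = 55/(-105) = 55*(-1/105) = -11/21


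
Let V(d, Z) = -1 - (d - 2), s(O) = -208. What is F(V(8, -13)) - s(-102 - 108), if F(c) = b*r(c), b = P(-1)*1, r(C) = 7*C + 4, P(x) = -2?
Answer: 298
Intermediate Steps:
r(C) = 4 + 7*C
b = -2 (b = -2*1 = -2)
V(d, Z) = 1 - d (V(d, Z) = -1 - (-2 + d) = -1 + (2 - d) = 1 - d)
F(c) = -8 - 14*c (F(c) = -2*(4 + 7*c) = -8 - 14*c)
F(V(8, -13)) - s(-102 - 108) = (-8 - 14*(1 - 1*8)) - 1*(-208) = (-8 - 14*(1 - 8)) + 208 = (-8 - 14*(-7)) + 208 = (-8 + 98) + 208 = 90 + 208 = 298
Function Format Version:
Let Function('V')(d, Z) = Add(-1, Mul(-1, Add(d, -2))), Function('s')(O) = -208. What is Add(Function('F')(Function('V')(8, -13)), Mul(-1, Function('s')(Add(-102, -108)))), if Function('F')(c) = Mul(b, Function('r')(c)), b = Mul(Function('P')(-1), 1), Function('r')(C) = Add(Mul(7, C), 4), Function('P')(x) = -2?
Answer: 298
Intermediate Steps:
Function('r')(C) = Add(4, Mul(7, C))
b = -2 (b = Mul(-2, 1) = -2)
Function('V')(d, Z) = Add(1, Mul(-1, d)) (Function('V')(d, Z) = Add(-1, Mul(-1, Add(-2, d))) = Add(-1, Add(2, Mul(-1, d))) = Add(1, Mul(-1, d)))
Function('F')(c) = Add(-8, Mul(-14, c)) (Function('F')(c) = Mul(-2, Add(4, Mul(7, c))) = Add(-8, Mul(-14, c)))
Add(Function('F')(Function('V')(8, -13)), Mul(-1, Function('s')(Add(-102, -108)))) = Add(Add(-8, Mul(-14, Add(1, Mul(-1, 8)))), Mul(-1, -208)) = Add(Add(-8, Mul(-14, Add(1, -8))), 208) = Add(Add(-8, Mul(-14, -7)), 208) = Add(Add(-8, 98), 208) = Add(90, 208) = 298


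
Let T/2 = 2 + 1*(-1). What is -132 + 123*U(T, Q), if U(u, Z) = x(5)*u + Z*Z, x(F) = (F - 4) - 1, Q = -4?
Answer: 1836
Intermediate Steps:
T = 2 (T = 2*(2 + 1*(-1)) = 2*(2 - 1) = 2*1 = 2)
x(F) = -5 + F (x(F) = (-4 + F) - 1 = -5 + F)
U(u, Z) = Z**2 (U(u, Z) = (-5 + 5)*u + Z*Z = 0*u + Z**2 = 0 + Z**2 = Z**2)
-132 + 123*U(T, Q) = -132 + 123*(-4)**2 = -132 + 123*16 = -132 + 1968 = 1836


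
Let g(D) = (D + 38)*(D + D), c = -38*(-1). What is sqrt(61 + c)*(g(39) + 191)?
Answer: 18591*sqrt(11) ≈ 61659.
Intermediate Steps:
c = 38
g(D) = 2*D*(38 + D) (g(D) = (38 + D)*(2*D) = 2*D*(38 + D))
sqrt(61 + c)*(g(39) + 191) = sqrt(61 + 38)*(2*39*(38 + 39) + 191) = sqrt(99)*(2*39*77 + 191) = (3*sqrt(11))*(6006 + 191) = (3*sqrt(11))*6197 = 18591*sqrt(11)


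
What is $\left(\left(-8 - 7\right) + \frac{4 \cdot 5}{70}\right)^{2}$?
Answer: $\frac{10609}{49} \approx 216.51$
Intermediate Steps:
$\left(\left(-8 - 7\right) + \frac{4 \cdot 5}{70}\right)^{2} = \left(-15 + 20 \cdot \frac{1}{70}\right)^{2} = \left(-15 + \frac{2}{7}\right)^{2} = \left(- \frac{103}{7}\right)^{2} = \frac{10609}{49}$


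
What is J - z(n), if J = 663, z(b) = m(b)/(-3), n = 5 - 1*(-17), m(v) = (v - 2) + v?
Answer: 677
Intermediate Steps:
m(v) = -2 + 2*v (m(v) = (-2 + v) + v = -2 + 2*v)
n = 22 (n = 5 + 17 = 22)
z(b) = ⅔ - 2*b/3 (z(b) = (-2 + 2*b)/(-3) = (-2 + 2*b)*(-⅓) = ⅔ - 2*b/3)
J - z(n) = 663 - (⅔ - ⅔*22) = 663 - (⅔ - 44/3) = 663 - 1*(-14) = 663 + 14 = 677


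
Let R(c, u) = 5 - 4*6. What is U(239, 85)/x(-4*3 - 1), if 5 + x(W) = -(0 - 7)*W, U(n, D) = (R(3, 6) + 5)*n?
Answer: 1673/48 ≈ 34.854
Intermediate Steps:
R(c, u) = -19 (R(c, u) = 5 - 24 = -19)
U(n, D) = -14*n (U(n, D) = (-19 + 5)*n = -14*n)
x(W) = -5 + 7*W (x(W) = -5 - (0 - 7)*W = -5 - (-7)*W = -5 + 7*W)
U(239, 85)/x(-4*3 - 1) = (-14*239)/(-5 + 7*(-4*3 - 1)) = -3346/(-5 + 7*(-12 - 1)) = -3346/(-5 + 7*(-13)) = -3346/(-5 - 91) = -3346/(-96) = -3346*(-1/96) = 1673/48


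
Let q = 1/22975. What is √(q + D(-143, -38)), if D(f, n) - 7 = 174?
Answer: 2*√955409861/4595 ≈ 13.454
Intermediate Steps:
D(f, n) = 181 (D(f, n) = 7 + 174 = 181)
q = 1/22975 ≈ 4.3526e-5
√(q + D(-143, -38)) = √(1/22975 + 181) = √(4158476/22975) = 2*√955409861/4595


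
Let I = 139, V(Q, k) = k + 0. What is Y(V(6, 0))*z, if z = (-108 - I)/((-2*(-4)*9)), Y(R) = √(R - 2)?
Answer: -247*I*√2/72 ≈ -4.8515*I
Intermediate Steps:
V(Q, k) = k
Y(R) = √(-2 + R)
z = -247/72 (z = (-108 - 1*139)/((-2*(-4)*9)) = (-108 - 139)/((8*9)) = -247/72 ≈ -3.4306)
Y(V(6, 0))*z = √(-2 + 0)*(-247/72) = √(-2)*(-247/72) = (I*√2)*(-247/72) = -247*I*√2/72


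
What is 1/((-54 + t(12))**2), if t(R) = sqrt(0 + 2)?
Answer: (54 - sqrt(2))**(-2) ≈ 0.00036163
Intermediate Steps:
t(R) = sqrt(2)
1/((-54 + t(12))**2) = 1/((-54 + sqrt(2))**2) = (-54 + sqrt(2))**(-2)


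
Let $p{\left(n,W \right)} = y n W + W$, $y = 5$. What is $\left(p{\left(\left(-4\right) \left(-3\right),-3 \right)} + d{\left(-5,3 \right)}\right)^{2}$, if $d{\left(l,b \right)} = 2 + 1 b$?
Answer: $31684$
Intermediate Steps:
$d{\left(l,b \right)} = 2 + b$
$p{\left(n,W \right)} = W + 5 W n$ ($p{\left(n,W \right)} = 5 n W + W = 5 W n + W = W + 5 W n$)
$\left(p{\left(\left(-4\right) \left(-3\right),-3 \right)} + d{\left(-5,3 \right)}\right)^{2} = \left(- 3 \left(1 + 5 \left(\left(-4\right) \left(-3\right)\right)\right) + \left(2 + 3\right)\right)^{2} = \left(- 3 \left(1 + 5 \cdot 12\right) + 5\right)^{2} = \left(- 3 \left(1 + 60\right) + 5\right)^{2} = \left(\left(-3\right) 61 + 5\right)^{2} = \left(-183 + 5\right)^{2} = \left(-178\right)^{2} = 31684$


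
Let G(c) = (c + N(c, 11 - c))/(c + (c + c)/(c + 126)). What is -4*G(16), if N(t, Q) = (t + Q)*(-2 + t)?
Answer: -6035/144 ≈ -41.910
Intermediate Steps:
N(t, Q) = (-2 + t)*(Q + t) (N(t, Q) = (Q + t)*(-2 + t) = (-2 + t)*(Q + t))
G(c) = (-22 + c + c² + c*(11 - c))/(c + 2*c/(126 + c)) (G(c) = (c + (c² - 2*(11 - c) - 2*c + (11 - c)*c))/(c + (c + c)/(c + 126)) = (c + (c² + (-22 + 2*c) - 2*c + c*(11 - c)))/(c + (2*c)/(126 + c)) = (c + (-22 + c² + c*(11 - c)))/(c + 2*c/(126 + c)) = (-22 + c + c² + c*(11 - c))/(c + 2*c/(126 + c)))
-4*G(16) = -8*(-1386 + 6*16² + 745*16)/(16*(128 + 16)) = -8*(-1386 + 6*256 + 11920)/(16*144) = -8*(-1386 + 1536 + 11920)/(16*144) = -8*12070/(16*144) = -4*6035/576 = -6035/144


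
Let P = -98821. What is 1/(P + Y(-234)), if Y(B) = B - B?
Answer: -1/98821 ≈ -1.0119e-5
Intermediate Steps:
Y(B) = 0
1/(P + Y(-234)) = 1/(-98821 + 0) = 1/(-98821) = -1/98821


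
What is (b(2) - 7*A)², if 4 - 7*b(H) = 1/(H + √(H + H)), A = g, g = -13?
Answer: 6568969/784 ≈ 8378.8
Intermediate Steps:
A = -13
b(H) = 4/7 - 1/(7*(H + √2*√H)) (b(H) = 4/7 - 1/(7*(H + √(H + H))) = 4/7 - 1/(7*(H + √(2*H))) = 4/7 - 1/(7*(H + √2*√H)))
(b(2) - 7*A)² = ((-1 + 4*2 + 4*√2*√2)/(7*(2 + √2*√2)) - 7*(-13))² = ((-1 + 8 + 8)/(7*(2 + 2)) + 91)² = ((⅐)*15/4 + 91)² = ((⅐)*(¼)*15 + 91)² = (15/28 + 91)² = (2563/28)² = 6568969/784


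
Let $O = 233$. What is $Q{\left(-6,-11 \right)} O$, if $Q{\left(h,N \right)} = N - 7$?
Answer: $-4194$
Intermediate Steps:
$Q{\left(h,N \right)} = -7 + N$ ($Q{\left(h,N \right)} = N - 7 = -7 + N$)
$Q{\left(-6,-11 \right)} O = \left(-7 - 11\right) 233 = \left(-18\right) 233 = -4194$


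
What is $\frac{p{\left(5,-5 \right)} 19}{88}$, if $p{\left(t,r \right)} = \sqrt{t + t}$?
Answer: $\frac{19 \sqrt{10}}{88} \approx 0.68276$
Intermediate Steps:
$p{\left(t,r \right)} = \sqrt{2} \sqrt{t}$ ($p{\left(t,r \right)} = \sqrt{2 t} = \sqrt{2} \sqrt{t}$)
$\frac{p{\left(5,-5 \right)} 19}{88} = \frac{\sqrt{2} \sqrt{5} \cdot 19}{88} = \sqrt{10} \cdot 19 \cdot \frac{1}{88} = 19 \sqrt{10} \cdot \frac{1}{88} = \frac{19 \sqrt{10}}{88}$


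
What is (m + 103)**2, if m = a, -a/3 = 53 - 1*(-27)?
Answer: 18769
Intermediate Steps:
a = -240 (a = -3*(53 - 1*(-27)) = -3*(53 + 27) = -3*80 = -240)
m = -240
(m + 103)**2 = (-240 + 103)**2 = (-137)**2 = 18769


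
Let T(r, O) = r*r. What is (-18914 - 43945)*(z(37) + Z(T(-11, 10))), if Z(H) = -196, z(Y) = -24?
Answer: 13828980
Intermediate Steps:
T(r, O) = r**2
(-18914 - 43945)*(z(37) + Z(T(-11, 10))) = (-18914 - 43945)*(-24 - 196) = -62859*(-220) = 13828980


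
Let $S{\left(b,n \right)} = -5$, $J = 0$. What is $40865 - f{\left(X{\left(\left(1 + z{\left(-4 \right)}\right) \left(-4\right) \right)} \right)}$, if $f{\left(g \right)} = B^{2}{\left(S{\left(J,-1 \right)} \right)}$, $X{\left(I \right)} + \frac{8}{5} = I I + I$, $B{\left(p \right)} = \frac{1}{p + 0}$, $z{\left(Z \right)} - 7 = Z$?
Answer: $\frac{1021624}{25} \approx 40865.0$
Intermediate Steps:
$z{\left(Z \right)} = 7 + Z$
$B{\left(p \right)} = \frac{1}{p}$
$X{\left(I \right)} = - \frac{8}{5} + I + I^{2}$ ($X{\left(I \right)} = - \frac{8}{5} + \left(I I + I\right) = - \frac{8}{5} + \left(I^{2} + I\right) = - \frac{8}{5} + \left(I + I^{2}\right) = - \frac{8}{5} + I + I^{2}$)
$f{\left(g \right)} = \frac{1}{25}$ ($f{\left(g \right)} = \left(\frac{1}{-5}\right)^{2} = \left(- \frac{1}{5}\right)^{2} = \frac{1}{25}$)
$40865 - f{\left(X{\left(\left(1 + z{\left(-4 \right)}\right) \left(-4\right) \right)} \right)} = 40865 - \frac{1}{25} = \frac{1021624}{25}$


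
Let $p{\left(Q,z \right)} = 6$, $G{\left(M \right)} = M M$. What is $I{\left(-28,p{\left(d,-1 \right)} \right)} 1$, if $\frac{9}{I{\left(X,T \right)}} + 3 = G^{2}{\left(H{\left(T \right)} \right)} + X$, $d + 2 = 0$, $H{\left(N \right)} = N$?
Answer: $\frac{9}{1265} \approx 0.0071146$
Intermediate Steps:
$d = -2$ ($d = -2 + 0 = -2$)
$G{\left(M \right)} = M^{2}$
$I{\left(X,T \right)} = \frac{9}{-3 + X + T^{4}}$ ($I{\left(X,T \right)} = \frac{9}{-3 + \left(\left(T^{2}\right)^{2} + X\right)} = \frac{9}{-3 + \left(T^{4} + X\right)} = \frac{9}{-3 + \left(X + T^{4}\right)} = \frac{9}{-3 + X + T^{4}}$)
$I{\left(-28,p{\left(d,-1 \right)} \right)} 1 = \frac{9}{-3 - 28 + 6^{4}} \cdot 1 = \frac{9}{-3 - 28 + 1296} \cdot 1 = \frac{9}{1265} \cdot 1 = \frac{9}{1265}$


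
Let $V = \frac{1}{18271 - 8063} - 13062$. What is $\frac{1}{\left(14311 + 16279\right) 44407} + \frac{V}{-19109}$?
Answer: $\frac{8233008593900501}{12044446656814880} \approx 0.68355$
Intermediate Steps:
$V = - \frac{133336895}{10208}$ ($V = \frac{1}{10208} - 13062 = - \frac{133336895}{10208} \approx -13062.0$)
$\frac{1}{\left(14311 + 16279\right) 44407} + \frac{V}{-19109} = \frac{1}{\left(14311 + 16279\right) 44407} - \frac{133336895}{10208 \left(-19109\right)} = \frac{1}{30590} \cdot \frac{1}{44407} - - \frac{133336895}{195064672} = \frac{1}{30590} \cdot \frac{1}{44407} + \frac{133336895}{195064672} = \frac{1}{1358410130} + \frac{133336895}{195064672} = \frac{8233008593900501}{12044446656814880}$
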